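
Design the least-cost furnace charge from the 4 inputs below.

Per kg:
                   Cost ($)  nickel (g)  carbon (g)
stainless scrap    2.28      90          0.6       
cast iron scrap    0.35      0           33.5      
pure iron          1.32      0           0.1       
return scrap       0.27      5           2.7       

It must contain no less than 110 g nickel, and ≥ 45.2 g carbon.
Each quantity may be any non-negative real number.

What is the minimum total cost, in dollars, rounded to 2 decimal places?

Set it up as a linear program. Let x1 = kg of stainless scrap, x2 = kg of cast iron scrap, x3 = kg of pure iron, x4 = kg of return scrap.
Minimise 2.28x1 + 0.35x2 + 1.32x3 + 0.27x4 s.t.:
  90x1 + 5x4 ≥ 110   (nickel)
  0.6x1 + 33.5x2 + 0.1x3 + 2.7x4 ≥ 45.2   (carbon)
  x1, x2, x3, x4 ≥ 0.
The optimal basis is {stainless scrap, cast iron scrap}; pure iron, return scrap drop out. The nickel and carbon requirements are met with equality.
That vertex is x1 = 1.222, x2 = 1.327.
Hence cost = 2.28·1.222 + 0.35·1.327 = $3.2506.

$3.25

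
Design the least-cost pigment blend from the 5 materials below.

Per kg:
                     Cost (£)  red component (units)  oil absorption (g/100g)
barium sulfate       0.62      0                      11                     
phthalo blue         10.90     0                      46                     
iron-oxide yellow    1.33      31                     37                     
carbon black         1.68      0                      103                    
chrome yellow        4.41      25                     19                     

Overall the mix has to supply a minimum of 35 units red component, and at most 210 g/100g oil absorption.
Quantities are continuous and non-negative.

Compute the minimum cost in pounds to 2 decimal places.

Let x1 = kg of barium sulfate, x2 = kg of phthalo blue, x3 = kg of iron-oxide yellow, x4 = kg of carbon black, x5 = kg of chrome yellow.
min 0.62x1 + 10.9x2 + 1.33x3 + 1.68x4 + 4.41x5 subject to:
  31x3 + 25x5 ≥ 35   (red component)
  11x1 + 46x2 + 37x3 + 103x4 + 19x5 ≤ 210   (oil absorption)
  x1, x2, x3, x4, x5 ≥ 0.
The cheapest feasible vertex uses only iron-oxide yellow; barium sulfate, phthalo blue, carbon black, chrome yellow are not used. Binding constraint: red component.
So iron-oxide yellow = 1.129 kg.
Total cost: 1.33·1.129 = 1.5016.

£1.50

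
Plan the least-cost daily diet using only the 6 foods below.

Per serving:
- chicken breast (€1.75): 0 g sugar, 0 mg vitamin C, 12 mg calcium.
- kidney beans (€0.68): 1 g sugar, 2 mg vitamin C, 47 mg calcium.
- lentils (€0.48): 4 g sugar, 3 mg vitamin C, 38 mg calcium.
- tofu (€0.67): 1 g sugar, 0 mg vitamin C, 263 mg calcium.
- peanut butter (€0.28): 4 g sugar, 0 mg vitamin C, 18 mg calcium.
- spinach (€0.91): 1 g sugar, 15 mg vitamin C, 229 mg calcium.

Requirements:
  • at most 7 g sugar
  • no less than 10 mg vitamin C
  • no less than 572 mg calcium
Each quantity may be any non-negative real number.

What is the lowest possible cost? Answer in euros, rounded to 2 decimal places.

Let x1 = servings of chicken breast, x2 = servings of kidney beans, x3 = servings of lentils, x4 = servings of tofu, x5 = servings of peanut butter, x6 = servings of spinach.
min 1.75x1 + 0.68x2 + 0.48x3 + 0.67x4 + 0.28x5 + 0.91x6 with:
  1x2 + 4x3 + 1x4 + 4x5 + 1x6 ≤ 7   (sugar)
  2x2 + 3x3 + 15x6 ≥ 10   (vitamin C)
  12x1 + 47x2 + 38x3 + 263x4 + 18x5 + 229x6 ≥ 572   (calcium)
  x1, x2, x3, x4, x5, x6 ≥ 0.
The cheapest feasible vertex uses only tofu, spinach; chicken breast, kidney beans, lentils, peanut butter are not used. The vitamin C and calcium requirements are met with equality.
That vertex is x4 = 1.594, x6 = 0.6667.
Cost = 0.67·1.594 + 0.91·0.6667 = 1.6747.

€1.67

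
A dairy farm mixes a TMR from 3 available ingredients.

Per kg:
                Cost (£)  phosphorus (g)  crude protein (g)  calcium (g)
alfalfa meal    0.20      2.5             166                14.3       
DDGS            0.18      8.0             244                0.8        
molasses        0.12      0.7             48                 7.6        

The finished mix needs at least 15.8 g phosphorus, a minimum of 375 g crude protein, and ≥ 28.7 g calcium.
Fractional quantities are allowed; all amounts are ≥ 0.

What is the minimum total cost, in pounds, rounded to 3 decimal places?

Let x1 = kg of alfalfa meal, x2 = kg of DDGS, x3 = kg of molasses.
Minimise 0.2x1 + 0.18x2 + 0.12x3 with:
  2.5x1 + 8x2 + 0.7x3 ≥ 15.8   (phosphorus)
  166x1 + 244x2 + 48x3 ≥ 375   (crude protein)
  14.3x1 + 0.8x2 + 7.6x3 ≥ 28.7   (calcium)
  x1, x2, x3 ≥ 0.
At the optimum only alfalfa meal, DDGS are positive (molasses = 0). The phosphorus and calcium requirements are met with equality.
So alfalfa meal = 1.93 kg, DDGS = 1.372 kg.
Hence cost = 0.2·1.93 + 0.18·1.372 = £0.63296.

£0.633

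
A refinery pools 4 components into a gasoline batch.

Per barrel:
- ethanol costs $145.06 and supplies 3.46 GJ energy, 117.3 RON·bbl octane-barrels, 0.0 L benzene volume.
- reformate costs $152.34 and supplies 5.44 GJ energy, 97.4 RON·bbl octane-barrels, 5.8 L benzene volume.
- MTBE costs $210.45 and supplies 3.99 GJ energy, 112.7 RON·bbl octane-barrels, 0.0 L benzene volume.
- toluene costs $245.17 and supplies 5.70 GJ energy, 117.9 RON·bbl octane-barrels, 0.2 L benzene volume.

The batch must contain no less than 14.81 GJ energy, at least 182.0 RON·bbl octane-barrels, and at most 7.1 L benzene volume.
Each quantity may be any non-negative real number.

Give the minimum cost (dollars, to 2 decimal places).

Let x1 = barrels of ethanol, x2 = barrels of reformate, x3 = barrels of MTBE, x4 = barrels of toluene.
min 145.06x1 + 152.34x2 + 210.45x3 + 245.17x4 s.t.:
  3.46x1 + 5.44x2 + 3.99x3 + 5.7x4 ≥ 14.81   (energy)
  117.3x1 + 97.4x2 + 112.7x3 + 117.9x4 ≥ 182   (octane-barrels)
  5.8x2 + 0.2x4 ≤ 7.1   (benzene volume)
  x1, x2, x3, x4 ≥ 0.
The cheapest feasible vertex uses only ethanol, reformate; MTBE, toluene are not used. There the energy and benzene volume constraints are tight.
Solving gives x1 = 2.3557, x2 = 1.2241.
Cost = 145.06·2.3557 + 152.34·1.2241 = 528.1972.

$528.20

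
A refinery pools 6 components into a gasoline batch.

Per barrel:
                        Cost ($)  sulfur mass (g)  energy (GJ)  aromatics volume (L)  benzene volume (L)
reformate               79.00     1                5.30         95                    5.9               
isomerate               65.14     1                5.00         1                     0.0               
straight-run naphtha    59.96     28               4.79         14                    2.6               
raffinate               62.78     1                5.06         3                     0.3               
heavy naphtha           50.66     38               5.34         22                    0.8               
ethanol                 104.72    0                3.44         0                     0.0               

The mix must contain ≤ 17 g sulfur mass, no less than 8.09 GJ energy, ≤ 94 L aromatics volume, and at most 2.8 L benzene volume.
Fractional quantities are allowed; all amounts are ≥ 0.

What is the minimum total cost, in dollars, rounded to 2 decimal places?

$93.87

Treat it as an LP. Let x1 = barrels of reformate, x2 = barrels of isomerate, x3 = barrels of straight-run naphtha, x4 = barrels of raffinate, x5 = barrels of heavy naphtha, x6 = barrels of ethanol.
Minimize 79x1 + 65.14x2 + 59.96x3 + 62.78x4 + 50.66x5 + 104.72x6 s.t.:
  1x1 + 1x2 + 28x3 + 1x4 + 38x5 ≤ 17   (sulfur mass)
  5.3x1 + 5x2 + 4.79x3 + 5.06x4 + 5.34x5 + 3.44x6 ≥ 8.09   (energy)
  95x1 + 1x2 + 14x3 + 3x4 + 22x5 ≤ 94   (aromatics volume)
  5.9x1 + 2.6x3 + 0.3x4 + 0.8x5 ≤ 2.8   (benzene volume)
  x1, x2, x3, x4, x5, x6 ≥ 0.
The optimal basis is {raffinate, heavy naphtha}; reformate, isomerate, straight-run naphtha, ethanol drop out. Binding constraints: sulfur mass and energy.
Optimal quantities: raffinate = 1.1589 barrels, heavy naphtha = 0.41687 barrels.
Objective = 62.78·1.1589 + 50.66·0.41687 = 93.8744.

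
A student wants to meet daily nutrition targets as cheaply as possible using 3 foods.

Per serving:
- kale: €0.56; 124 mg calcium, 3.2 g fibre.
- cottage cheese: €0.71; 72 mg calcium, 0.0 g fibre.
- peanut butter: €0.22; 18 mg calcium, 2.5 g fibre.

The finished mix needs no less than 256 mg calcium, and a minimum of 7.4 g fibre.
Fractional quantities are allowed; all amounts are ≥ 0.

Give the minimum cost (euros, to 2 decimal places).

Let x1 = servings of kale, x2 = servings of cottage cheese, x3 = servings of peanut butter.
Minimise 0.56x1 + 0.71x2 + 0.22x3 with:
  124x1 + 72x2 + 18x3 ≥ 256   (calcium)
  3.2x1 + 2.5x3 ≥ 7.4   (fibre)
  x1, x2, x3 ≥ 0.
At the optimum only kale, peanut butter are positive (cottage cheese = 0). There the calcium and fibre constraints are tight.
Optimal quantities: kale = 2.008 servings, peanut butter = 0.3899 servings.
Cost = 0.56·2.008 + 0.22·0.3899 = 1.2103.

€1.21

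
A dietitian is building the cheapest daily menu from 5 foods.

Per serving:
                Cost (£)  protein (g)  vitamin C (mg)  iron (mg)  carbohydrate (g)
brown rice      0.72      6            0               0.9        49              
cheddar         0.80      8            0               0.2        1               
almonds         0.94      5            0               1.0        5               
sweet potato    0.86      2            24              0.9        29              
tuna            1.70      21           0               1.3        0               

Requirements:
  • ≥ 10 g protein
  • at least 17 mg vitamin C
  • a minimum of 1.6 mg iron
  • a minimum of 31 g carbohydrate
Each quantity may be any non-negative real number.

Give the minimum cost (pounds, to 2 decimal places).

This is a linear program. Let x1 = servings of brown rice, x2 = servings of cheddar, x3 = servings of almonds, x4 = servings of sweet potato, x5 = servings of tuna.
Minimize 0.72x1 + 0.8x2 + 0.94x3 + 0.86x4 + 1.7x5 subject to:
  6x1 + 8x2 + 5x3 + 2x4 + 21x5 ≥ 10   (protein)
  24x4 ≥ 17   (vitamin C)
  0.9x1 + 0.2x2 + 1x3 + 0.9x4 + 1.3x5 ≥ 1.6   (iron)
  49x1 + 1x2 + 5x3 + 29x4 ≥ 31   (carbohydrate)
  x1, x2, x3, x4, x5 ≥ 0.
At the optimum only brown rice, sweet potato, tuna are positive (cheddar, almonds = 0). The protein, vitamin C, iron requirements are met with equality.
So brown rice = 0.8157 servings, sweet potato = 0.7083 servings, tuna = 0.1757 servings.
Hence cost = 0.72·0.8157 + 0.86·0.7083 + 1.7·0.1757 = £1.4951.

£1.50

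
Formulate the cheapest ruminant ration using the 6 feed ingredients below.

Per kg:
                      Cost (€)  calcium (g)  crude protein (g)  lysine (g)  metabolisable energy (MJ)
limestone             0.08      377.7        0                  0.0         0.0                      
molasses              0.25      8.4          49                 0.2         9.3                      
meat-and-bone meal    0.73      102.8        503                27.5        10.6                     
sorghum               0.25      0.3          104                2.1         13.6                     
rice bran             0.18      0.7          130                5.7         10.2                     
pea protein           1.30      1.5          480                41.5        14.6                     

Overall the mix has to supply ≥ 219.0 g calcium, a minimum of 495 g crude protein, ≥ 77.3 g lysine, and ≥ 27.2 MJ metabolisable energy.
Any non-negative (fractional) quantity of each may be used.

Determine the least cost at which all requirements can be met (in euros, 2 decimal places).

This is a linear program. Let x1 = kg of limestone, x2 = kg of molasses, x3 = kg of meat-and-bone meal, x4 = kg of sorghum, x5 = kg of rice bran, x6 = kg of pea protein.
Minimize 0.08x1 + 0.25x2 + 0.73x3 + 0.25x4 + 0.18x5 + 1.3x6 s.t.:
  377.7x1 + 8.4x2 + 102.8x3 + 0.3x4 + 0.7x5 + 1.5x6 ≥ 219   (calcium)
  49x2 + 503x3 + 104x4 + 130x5 + 480x6 ≥ 495   (crude protein)
  0.2x2 + 27.5x3 + 2.1x4 + 5.7x5 + 41.5x6 ≥ 77.3   (lysine)
  9.3x2 + 10.6x3 + 13.6x4 + 10.2x5 + 14.6x6 ≥ 27.2   (metabolisable energy)
  x1, x2, x3, x4, x5, x6 ≥ 0.
The minimum-cost mix takes nothing from limestone, molasses, sorghum, rice bran, pea protein — only meat-and-bone meal. The lysine requirement is met with equality.
So meat-and-bone meal = 2.811 kg.
Total cost: 0.73·2.811 = 2.0520.

€2.05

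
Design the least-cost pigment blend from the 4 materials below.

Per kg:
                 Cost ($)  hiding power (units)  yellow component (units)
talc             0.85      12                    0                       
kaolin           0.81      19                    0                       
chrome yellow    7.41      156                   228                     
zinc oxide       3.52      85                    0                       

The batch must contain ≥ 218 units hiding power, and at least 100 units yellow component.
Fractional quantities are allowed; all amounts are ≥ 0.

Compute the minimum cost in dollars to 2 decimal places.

Set it up as a linear program. Let x1 = kg of talc, x2 = kg of kaolin, x3 = kg of chrome yellow, x4 = kg of zinc oxide.
Minimize 0.85x1 + 0.81x2 + 7.41x3 + 3.52x4 s.t.:
  12x1 + 19x2 + 156x3 + 85x4 ≥ 218   (hiding power)
  228x3 ≥ 100   (yellow component)
  x1, x2, x3, x4 ≥ 0.
The optimal basis is {chrome yellow, zinc oxide}; talc, kaolin drop out. The hiding power and yellow component requirements are met with equality.
Optimal quantities: chrome yellow = 0.4386 kg, zinc oxide = 1.7598 kg.
Hence cost = 7.41·0.4386 + 3.52·1.7598 = $9.4445.

$9.44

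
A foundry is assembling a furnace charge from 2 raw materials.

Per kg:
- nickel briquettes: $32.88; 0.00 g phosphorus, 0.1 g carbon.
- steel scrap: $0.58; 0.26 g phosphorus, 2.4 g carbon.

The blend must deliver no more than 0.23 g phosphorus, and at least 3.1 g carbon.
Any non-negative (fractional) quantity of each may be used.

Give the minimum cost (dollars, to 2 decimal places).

$321.73

Let x1 = kg of nickel briquettes, x2 = kg of steel scrap.
Minimize 32.88x1 + 0.58x2 subject to:
  0.26x2 ≤ 0.23   (phosphorus)
  0.1x1 + 2.4x2 ≥ 3.1   (carbon)
  x1, x2 ≥ 0.
Both inputs are positive at the optimum. The phosphorus and carbon requirements are met with equality.
That vertex is x1 = 9.76923, x2 = 0.884615.
Objective = 32.88·9.76923 + 0.58·0.884615 = 321.7254.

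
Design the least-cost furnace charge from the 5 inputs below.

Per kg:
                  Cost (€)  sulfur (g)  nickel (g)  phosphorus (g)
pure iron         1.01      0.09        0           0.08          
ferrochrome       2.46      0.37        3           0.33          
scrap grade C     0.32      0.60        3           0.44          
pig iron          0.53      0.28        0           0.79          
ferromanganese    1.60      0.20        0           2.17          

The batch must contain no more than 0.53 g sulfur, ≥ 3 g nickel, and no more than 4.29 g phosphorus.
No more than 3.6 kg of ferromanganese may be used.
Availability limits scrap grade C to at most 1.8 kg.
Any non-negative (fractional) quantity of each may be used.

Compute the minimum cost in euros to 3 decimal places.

€0.971

Set it up as a linear program. Let x1 = kg of pure iron, x2 = kg of ferrochrome, x3 = kg of scrap grade C, x4 = kg of pig iron, x5 = kg of ferromanganese.
Minimize 1.01x1 + 2.46x2 + 0.32x3 + 0.53x4 + 1.6x5 s.t.:
  0.09x1 + 0.37x2 + 0.6x3 + 0.28x4 + 0.2x5 ≤ 0.53   (sulfur)
  3x2 + 3x3 ≥ 3   (nickel)
  0.08x1 + 0.33x2 + 0.44x3 + 0.79x4 + 2.17x5 ≤ 4.29   (phosphorus)
  x5 ≤ 3.6
  x3 ≤ 1.8
  x1, x2, x3, x4, x5 ≥ 0.
The minimum-cost mix takes nothing from pure iron, pig iron, ferromanganese — only ferrochrome, scrap grade C. There the sulfur and nickel constraints are tight.
So ferrochrome = 0.3043 kg, scrap grade C = 0.6957 kg.
Objective = 2.46·0.3043 + 0.32·0.6957 = 0.97120.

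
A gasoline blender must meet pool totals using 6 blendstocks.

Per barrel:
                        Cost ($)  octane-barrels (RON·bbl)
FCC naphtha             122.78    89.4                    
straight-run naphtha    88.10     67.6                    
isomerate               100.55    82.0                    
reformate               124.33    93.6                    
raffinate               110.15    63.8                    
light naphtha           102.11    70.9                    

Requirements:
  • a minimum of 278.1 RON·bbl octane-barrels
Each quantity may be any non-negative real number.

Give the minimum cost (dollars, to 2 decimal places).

Set it up as a linear program. Let x1 = barrels of FCC naphtha, x2 = barrels of straight-run naphtha, x3 = barrels of isomerate, x4 = barrels of reformate, x5 = barrels of raffinate, x6 = barrels of light naphtha.
Minimise 122.78x1 + 88.1x2 + 100.55x3 + 124.33x4 + 110.15x5 + 102.11x6 with:
  89.4x1 + 67.6x2 + 82x3 + 93.6x4 + 63.8x5 + 70.9x6 ≥ 278.1   (octane-barrels)
  x1, x2, x3, x4, x5, x6 ≥ 0.
The optimal basis is {isomerate}; FCC naphtha, straight-run naphtha, reformate, raffinate, light naphtha drop out. The octane-barrels requirement is met with equality.
That vertex is x3 = 3.39146.
Total cost: 100.55·3.39146 = 341.0113.

$341.01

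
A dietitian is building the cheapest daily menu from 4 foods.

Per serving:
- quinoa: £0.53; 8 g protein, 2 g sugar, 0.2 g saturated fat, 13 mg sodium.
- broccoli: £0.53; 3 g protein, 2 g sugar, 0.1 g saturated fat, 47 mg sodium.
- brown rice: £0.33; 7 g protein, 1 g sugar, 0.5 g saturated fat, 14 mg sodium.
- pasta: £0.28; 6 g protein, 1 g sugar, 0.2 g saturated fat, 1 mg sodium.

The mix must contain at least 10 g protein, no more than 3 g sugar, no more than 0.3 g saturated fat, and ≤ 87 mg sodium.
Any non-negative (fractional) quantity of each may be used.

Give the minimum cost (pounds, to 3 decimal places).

£0.545

This is a linear program. Let x1 = servings of quinoa, x2 = servings of broccoli, x3 = servings of brown rice, x4 = servings of pasta.
min 0.53x1 + 0.53x2 + 0.33x3 + 0.28x4 subject to:
  8x1 + 3x2 + 7x3 + 6x4 ≥ 10   (protein)
  2x1 + 2x2 + 1x3 + 1x4 ≤ 3   (sugar)
  0.2x1 + 0.1x2 + 0.5x3 + 0.2x4 ≤ 0.3   (saturated fat)
  13x1 + 47x2 + 14x3 + 1x4 ≤ 87   (sodium)
  x1, x2, x3, x4 ≥ 0.
At the optimum only quinoa, pasta are positive (broccoli, brown rice = 0). Binding constraints: protein and saturated fat.
Optimal quantities: quinoa = 0.5 servings, pasta = 1 serving.
Objective = 0.53·0.5 + 0.28·1 = 0.54500.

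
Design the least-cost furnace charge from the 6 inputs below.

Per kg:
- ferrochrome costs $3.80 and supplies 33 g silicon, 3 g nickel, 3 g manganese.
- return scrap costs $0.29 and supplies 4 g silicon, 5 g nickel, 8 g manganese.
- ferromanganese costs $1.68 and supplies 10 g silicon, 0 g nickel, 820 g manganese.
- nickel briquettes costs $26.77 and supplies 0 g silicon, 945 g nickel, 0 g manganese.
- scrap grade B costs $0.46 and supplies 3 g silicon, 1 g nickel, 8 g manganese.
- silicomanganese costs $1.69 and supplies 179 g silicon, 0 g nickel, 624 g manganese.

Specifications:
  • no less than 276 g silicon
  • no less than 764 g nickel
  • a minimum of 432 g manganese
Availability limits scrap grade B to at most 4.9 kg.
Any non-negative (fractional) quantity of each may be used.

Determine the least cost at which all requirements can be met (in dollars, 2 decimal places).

$24.25

Let x1 = kg of ferrochrome, x2 = kg of return scrap, x3 = kg of ferromanganese, x4 = kg of nickel briquettes, x5 = kg of scrap grade B, x6 = kg of silicomanganese.
Minimize 3.8x1 + 0.29x2 + 1.68x3 + 26.77x4 + 0.46x5 + 1.69x6 s.t.:
  33x1 + 4x2 + 10x3 + 3x5 + 179x6 ≥ 276   (silicon)
  3x1 + 5x2 + 945x4 + 1x5 ≥ 764   (nickel)
  3x1 + 8x2 + 820x3 + 8x5 + 624x6 ≥ 432   (manganese)
  x5 ≤ 4.9
  x1, x2, x3, x4, x5, x6 ≥ 0.
The optimal basis is {nickel briquettes, silicomanganese}; ferrochrome, return scrap, ferromanganese, scrap grade B drop out. The silicon and nickel requirements are met with equality.
That vertex is x4 = 0.8085, x6 = 1.542.
Total cost: 26.77·0.8085 + 1.69·1.542 = 24.2495.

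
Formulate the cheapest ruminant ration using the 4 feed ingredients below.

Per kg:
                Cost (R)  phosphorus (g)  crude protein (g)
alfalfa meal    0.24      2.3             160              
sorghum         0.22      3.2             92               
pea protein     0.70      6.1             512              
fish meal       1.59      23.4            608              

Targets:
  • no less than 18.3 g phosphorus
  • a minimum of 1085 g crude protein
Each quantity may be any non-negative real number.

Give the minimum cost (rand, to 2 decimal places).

Let x1 = kg of alfalfa meal, x2 = kg of sorghum, x3 = kg of pea protein, x4 = kg of fish meal.
Minimize 0.24x1 + 0.22x2 + 0.7x3 + 1.59x4 with:
  2.3x1 + 3.2x2 + 6.1x3 + 23.4x4 ≥ 18.3   (phosphorus)
  160x1 + 92x2 + 512x3 + 608x4 ≥ 1085   (crude protein)
  x1, x2, x3, x4 ≥ 0.
The minimum-cost mix takes nothing from alfalfa meal, fish meal — only sorghum, pea protein. The phosphorus and crude protein requirements are met with equality.
Solving gives x2 = 2.554, x3 = 1.66.
Objective = 0.22·2.554 + 0.7·1.66 = 1.7239.

R1.72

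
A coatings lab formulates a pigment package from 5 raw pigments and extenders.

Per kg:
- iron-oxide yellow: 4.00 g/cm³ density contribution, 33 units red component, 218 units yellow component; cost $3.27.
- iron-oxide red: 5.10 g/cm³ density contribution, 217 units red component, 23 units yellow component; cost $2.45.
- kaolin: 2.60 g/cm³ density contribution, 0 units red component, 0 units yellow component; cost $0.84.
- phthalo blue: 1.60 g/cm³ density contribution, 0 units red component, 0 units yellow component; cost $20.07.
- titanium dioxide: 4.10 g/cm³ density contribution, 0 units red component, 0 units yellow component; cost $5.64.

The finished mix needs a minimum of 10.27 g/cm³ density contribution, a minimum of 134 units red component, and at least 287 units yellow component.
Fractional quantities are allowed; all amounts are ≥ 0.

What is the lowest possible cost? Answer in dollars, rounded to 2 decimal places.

$6.17

Let x1 = kg of iron-oxide yellow, x2 = kg of iron-oxide red, x3 = kg of kaolin, x4 = kg of phthalo blue, x5 = kg of titanium dioxide.
Minimise 3.27x1 + 2.45x2 + 0.84x3 + 20.07x4 + 5.64x5 subject to:
  4x1 + 5.1x2 + 2.6x3 + 1.6x4 + 4.1x5 ≥ 10.27   (density contribution)
  33x1 + 217x2 ≥ 134   (red component)
  218x1 + 23x2 ≥ 287   (yellow component)
  x1, x2, x3, x4, x5 ≥ 0.
The optimal basis is {iron-oxide yellow, iron-oxide red, kaolin}; phthalo blue, titanium dioxide drop out. Binding constraints: density contribution, red component, yellow component.
So iron-oxide yellow = 1.272 kg, iron-oxide red = 0.4241 kg, kaolin = 1.162 kg.
Total cost: 3.27·1.272 + 2.45·0.4241 + 0.84·1.162 = 6.1746.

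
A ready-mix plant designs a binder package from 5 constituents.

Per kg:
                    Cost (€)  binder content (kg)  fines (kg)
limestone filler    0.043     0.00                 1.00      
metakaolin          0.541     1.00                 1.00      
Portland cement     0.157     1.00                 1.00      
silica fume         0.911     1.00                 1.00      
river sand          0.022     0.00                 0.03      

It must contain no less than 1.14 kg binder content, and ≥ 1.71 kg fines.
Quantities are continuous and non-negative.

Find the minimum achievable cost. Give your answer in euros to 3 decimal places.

Set it up as a linear program. Let x1 = kg of limestone filler, x2 = kg of metakaolin, x3 = kg of Portland cement, x4 = kg of silica fume, x5 = kg of river sand.
Minimize 0.043x1 + 0.541x2 + 0.157x3 + 0.911x4 + 0.022x5 with:
  1x2 + 1x3 + 1x4 ≥ 1.14   (binder content)
  1x1 + 1x2 + 1x3 + 1x4 + 0.03x5 ≥ 1.71   (fines)
  x1, x2, x3, x4, x5 ≥ 0.
At the optimum only limestone filler, Portland cement are positive (metakaolin, silica fume, river sand = 0). There the binder content and fines constraints are tight.
Solving gives x1 = 0.57, x3 = 1.14.
Cost = 0.043·0.57 + 0.157·1.14 = 0.20349.

€0.203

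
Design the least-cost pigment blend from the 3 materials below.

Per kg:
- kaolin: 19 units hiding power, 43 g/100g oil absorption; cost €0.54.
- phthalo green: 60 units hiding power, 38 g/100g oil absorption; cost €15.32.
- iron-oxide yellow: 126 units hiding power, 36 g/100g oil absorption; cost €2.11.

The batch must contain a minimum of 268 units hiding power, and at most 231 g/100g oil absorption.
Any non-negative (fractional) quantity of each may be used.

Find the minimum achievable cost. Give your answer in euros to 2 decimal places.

Treat it as an LP. Let x1 = kg of kaolin, x2 = kg of phthalo green, x3 = kg of iron-oxide yellow.
min 0.54x1 + 15.32x2 + 2.11x3 subject to:
  19x1 + 60x2 + 126x3 ≥ 268   (hiding power)
  43x1 + 38x2 + 36x3 ≤ 231   (oil absorption)
  x1, x2, x3 ≥ 0.
The optimal basis is {iron-oxide yellow}; kaolin, phthalo green drop out. The hiding power requirement is met with equality.
So iron-oxide yellow = 2.127 kg.
Cost = 2.11·2.127 = 4.4880.

€4.49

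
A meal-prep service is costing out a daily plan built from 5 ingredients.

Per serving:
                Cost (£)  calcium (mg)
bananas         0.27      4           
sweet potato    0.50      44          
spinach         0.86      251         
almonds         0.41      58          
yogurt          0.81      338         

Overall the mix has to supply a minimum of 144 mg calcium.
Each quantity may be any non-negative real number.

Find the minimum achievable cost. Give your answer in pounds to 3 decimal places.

This is a linear program. Let x1 = servings of bananas, x2 = servings of sweet potato, x3 = servings of spinach, x4 = servings of almonds, x5 = servings of yogurt.
Minimise 0.27x1 + 0.5x2 + 0.86x3 + 0.41x4 + 0.81x5 subject to:
  4x1 + 44x2 + 251x3 + 58x4 + 338x5 ≥ 144   (calcium)
  x1, x2, x3, x4, x5 ≥ 0.
The cheapest feasible vertex uses only yogurt; bananas, sweet potato, spinach, almonds are not used. The calcium requirement is met with equality.
Solving gives x5 = 0.426.
Cost = 0.81·0.426 = 0.34506.

£0.345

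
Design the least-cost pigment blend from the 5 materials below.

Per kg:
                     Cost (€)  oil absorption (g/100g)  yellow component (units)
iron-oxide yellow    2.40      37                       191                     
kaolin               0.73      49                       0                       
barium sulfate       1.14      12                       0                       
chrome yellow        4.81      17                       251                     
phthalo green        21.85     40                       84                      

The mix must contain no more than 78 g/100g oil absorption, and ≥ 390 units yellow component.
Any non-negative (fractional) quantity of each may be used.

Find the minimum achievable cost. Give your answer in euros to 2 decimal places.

€4.90

Let x1 = kg of iron-oxide yellow, x2 = kg of kaolin, x3 = kg of barium sulfate, x4 = kg of chrome yellow, x5 = kg of phthalo green.
Minimize 2.4x1 + 0.73x2 + 1.14x3 + 4.81x4 + 21.85x5 s.t.:
  37x1 + 49x2 + 12x3 + 17x4 + 40x5 ≤ 78   (oil absorption)
  191x1 + 251x4 + 84x5 ≥ 390   (yellow component)
  x1, x2, x3, x4, x5 ≥ 0.
The optimal basis is {iron-oxide yellow}; kaolin, barium sulfate, chrome yellow, phthalo green drop out. The yellow component requirement is met with equality.
So iron-oxide yellow = 2.042 kg.
Objective = 2.4·2.042 = 4.9008.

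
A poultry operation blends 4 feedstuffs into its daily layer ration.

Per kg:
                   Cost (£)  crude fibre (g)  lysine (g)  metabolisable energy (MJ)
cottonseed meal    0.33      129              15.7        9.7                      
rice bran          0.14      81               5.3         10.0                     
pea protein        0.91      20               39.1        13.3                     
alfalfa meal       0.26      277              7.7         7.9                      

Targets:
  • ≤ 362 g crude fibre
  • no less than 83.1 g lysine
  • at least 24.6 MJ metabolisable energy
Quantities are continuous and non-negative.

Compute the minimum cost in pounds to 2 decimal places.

£1.84

Let x1 = kg of cottonseed meal, x2 = kg of rice bran, x3 = kg of pea protein, x4 = kg of alfalfa meal.
Minimise 0.33x1 + 0.14x2 + 0.91x3 + 0.26x4 subject to:
  129x1 + 81x2 + 20x3 + 277x4 ≤ 362   (crude fibre)
  15.7x1 + 5.3x2 + 39.1x3 + 7.7x4 ≥ 83.1   (lysine)
  9.7x1 + 10x2 + 13.3x3 + 7.9x4 ≥ 24.6   (metabolisable energy)
  x1, x2, x3, x4 ≥ 0.
The minimum-cost mix takes nothing from rice bran, alfalfa meal — only cottonseed meal, pea protein. The crude fibre and lysine requirements are met with equality.
Optimal quantities: cottonseed meal = 2.641 kg, pea protein = 1.065 kg.
Objective = 0.33·2.641 + 0.91·1.065 = 1.8407.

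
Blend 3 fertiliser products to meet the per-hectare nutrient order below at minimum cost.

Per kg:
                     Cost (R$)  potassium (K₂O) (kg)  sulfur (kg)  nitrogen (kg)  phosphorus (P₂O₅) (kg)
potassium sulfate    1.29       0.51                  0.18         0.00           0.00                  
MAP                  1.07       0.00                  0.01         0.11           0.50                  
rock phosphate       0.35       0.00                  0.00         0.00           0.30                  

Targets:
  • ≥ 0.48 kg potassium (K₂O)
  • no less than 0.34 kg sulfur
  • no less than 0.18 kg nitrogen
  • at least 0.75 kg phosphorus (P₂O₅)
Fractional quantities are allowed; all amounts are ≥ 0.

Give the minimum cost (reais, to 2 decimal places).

R$4.07

Treat it as an LP. Let x1 = kg of potassium sulfate, x2 = kg of MAP, x3 = kg of rock phosphate.
Minimise 1.29x1 + 1.07x2 + 0.35x3 with:
  0.51x1 ≥ 0.48   (potassium (K₂O))
  0.18x1 + 0.01x2 ≥ 0.34   (sulfur)
  0.11x2 ≥ 0.18   (nitrogen)
  0.5x2 + 0.3x3 ≥ 0.75   (phosphorus (P₂O₅))
  x1, x2, x3 ≥ 0.
The minimum-cost mix takes nothing from rock phosphate — only potassium sulfate, MAP. The sulfur and nitrogen requirements are met with equality.
Solving gives x1 = 1.798, x2 = 1.636.
Total cost: 1.29·1.798 + 1.07·1.636 = 4.0699.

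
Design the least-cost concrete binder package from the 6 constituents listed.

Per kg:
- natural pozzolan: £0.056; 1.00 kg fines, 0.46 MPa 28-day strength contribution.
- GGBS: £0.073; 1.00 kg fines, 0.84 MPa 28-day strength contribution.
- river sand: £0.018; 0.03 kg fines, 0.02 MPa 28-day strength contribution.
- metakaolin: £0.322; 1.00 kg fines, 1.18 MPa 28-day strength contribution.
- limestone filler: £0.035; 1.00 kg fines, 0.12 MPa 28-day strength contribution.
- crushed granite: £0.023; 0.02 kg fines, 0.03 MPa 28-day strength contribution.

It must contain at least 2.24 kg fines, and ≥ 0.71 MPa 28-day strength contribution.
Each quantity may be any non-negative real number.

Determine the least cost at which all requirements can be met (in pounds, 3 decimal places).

£0.102

This is a linear program. Let x1 = kg of natural pozzolan, x2 = kg of GGBS, x3 = kg of river sand, x4 = kg of metakaolin, x5 = kg of limestone filler, x6 = kg of crushed granite.
Minimise 0.056x1 + 0.073x2 + 0.018x3 + 0.322x4 + 0.035x5 + 0.023x6 with:
  1x1 + 1x2 + 0.03x3 + 1x4 + 1x5 + 0.02x6 ≥ 2.24   (fines)
  0.46x1 + 0.84x2 + 0.02x3 + 1.18x4 + 0.12x5 + 0.03x6 ≥ 0.71   (28-day strength contribution)
  x1, x2, x3, x4, x5, x6 ≥ 0.
The optimal basis is {GGBS, limestone filler}; natural pozzolan, river sand, metakaolin, crushed granite drop out. There the fines and 28-day strength contribution constraints are tight.
Solving gives x2 = 0.6128, x5 = 1.627.
Cost = 0.073·0.6128 + 0.035·1.627 = 0.10168.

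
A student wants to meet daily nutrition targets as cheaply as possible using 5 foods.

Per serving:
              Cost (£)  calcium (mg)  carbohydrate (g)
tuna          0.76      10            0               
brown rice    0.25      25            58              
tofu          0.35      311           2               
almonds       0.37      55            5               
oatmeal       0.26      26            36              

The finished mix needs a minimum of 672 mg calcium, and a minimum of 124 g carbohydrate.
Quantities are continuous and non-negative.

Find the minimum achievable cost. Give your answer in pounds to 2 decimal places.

£1.22

Let x1 = servings of tuna, x2 = servings of brown rice, x3 = servings of tofu, x4 = servings of almonds, x5 = servings of oatmeal.
min 0.76x1 + 0.25x2 + 0.35x3 + 0.37x4 + 0.26x5 s.t.:
  10x1 + 25x2 + 311x3 + 55x4 + 26x5 ≥ 672   (calcium)
  58x2 + 2x3 + 5x4 + 36x5 ≥ 124   (carbohydrate)
  x1, x2, x3, x4, x5 ≥ 0.
The optimal basis is {brown rice, tofu}; tuna, almonds, oatmeal drop out. Binding constraints: calcium and carbohydrate.
So brown rice = 2.069 servings, tofu = 1.994 servings.
Total cost: 0.25·2.069 + 0.35·1.994 = 1.2152.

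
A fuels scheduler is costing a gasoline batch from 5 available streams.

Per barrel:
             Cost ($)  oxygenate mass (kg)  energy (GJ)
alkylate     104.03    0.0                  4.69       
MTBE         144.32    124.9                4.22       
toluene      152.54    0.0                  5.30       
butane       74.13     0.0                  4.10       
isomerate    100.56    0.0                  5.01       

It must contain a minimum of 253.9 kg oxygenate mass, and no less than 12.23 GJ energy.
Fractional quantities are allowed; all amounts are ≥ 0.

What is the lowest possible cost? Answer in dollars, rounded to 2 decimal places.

$359.40

Let x1 = barrels of alkylate, x2 = barrels of MTBE, x3 = barrels of toluene, x4 = barrels of butane, x5 = barrels of isomerate.
Minimize 104.03x1 + 144.32x2 + 152.54x3 + 74.13x4 + 100.56x5 subject to:
  124.9x2 ≥ 253.9   (oxygenate mass)
  4.69x1 + 4.22x2 + 5.3x3 + 4.1x4 + 5.01x5 ≥ 12.23   (energy)
  x1, x2, x3, x4, x5 ≥ 0.
The cheapest feasible vertex uses only MTBE, butane; alkylate, toluene, isomerate are not used. The oxygenate mass and energy requirements are met with equality.
So MTBE = 2.03283 barrels, butane = 0.890603 barrels.
Objective = 144.32·2.03283 + 74.13·0.890603 = 359.3984.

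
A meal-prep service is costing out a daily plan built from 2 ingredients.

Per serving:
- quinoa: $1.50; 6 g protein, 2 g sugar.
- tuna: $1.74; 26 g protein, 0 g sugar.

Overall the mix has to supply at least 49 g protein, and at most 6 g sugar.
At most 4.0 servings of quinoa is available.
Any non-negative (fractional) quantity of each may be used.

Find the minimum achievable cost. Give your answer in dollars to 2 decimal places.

$3.28

Let x1 = servings of quinoa, x2 = servings of tuna.
min 1.5x1 + 1.74x2 subject to:
  6x1 + 26x2 ≥ 49   (protein)
  2x1 ≤ 6   (sugar)
  x1 ≤ 4
  x1, x2 ≥ 0.
The optimal basis is {tuna}; quinoa drops out. The protein requirement is met with equality.
Optimal quantities: tuna = 1.885 servings.
Cost = 1.74·1.885 = 3.2799.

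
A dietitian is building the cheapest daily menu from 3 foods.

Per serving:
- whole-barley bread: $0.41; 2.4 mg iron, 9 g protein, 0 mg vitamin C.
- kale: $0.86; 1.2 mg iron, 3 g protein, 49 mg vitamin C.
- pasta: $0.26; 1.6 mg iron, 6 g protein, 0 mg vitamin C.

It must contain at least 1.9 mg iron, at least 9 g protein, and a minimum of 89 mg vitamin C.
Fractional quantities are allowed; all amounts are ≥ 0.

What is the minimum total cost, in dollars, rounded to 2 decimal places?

$1.72

This is a linear program. Let x1 = servings of whole-barley bread, x2 = servings of kale, x3 = servings of pasta.
min 0.41x1 + 0.86x2 + 0.26x3 subject to:
  2.4x1 + 1.2x2 + 1.6x3 ≥ 1.9   (iron)
  9x1 + 3x2 + 6x3 ≥ 9   (protein)
  49x2 ≥ 89   (vitamin C)
  x1, x2, x3 ≥ 0.
The cheapest feasible vertex uses only kale, pasta; whole-barley bread is not used. The protein and vitamin C requirements are met with equality.
That vertex is x2 = 1.816, x3 = 0.5918.
Objective = 0.86·1.816 + 0.26·0.5918 = 1.7156.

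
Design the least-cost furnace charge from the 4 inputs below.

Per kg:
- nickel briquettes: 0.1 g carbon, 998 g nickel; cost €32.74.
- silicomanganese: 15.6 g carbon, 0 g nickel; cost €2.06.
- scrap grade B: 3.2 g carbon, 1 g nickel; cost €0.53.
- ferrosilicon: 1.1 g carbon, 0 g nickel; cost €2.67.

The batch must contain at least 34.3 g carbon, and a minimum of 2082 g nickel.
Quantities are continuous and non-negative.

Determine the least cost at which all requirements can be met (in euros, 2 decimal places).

Let x1 = kg of nickel briquettes, x2 = kg of silicomanganese, x3 = kg of scrap grade B, x4 = kg of ferrosilicon.
Minimize 32.74x1 + 2.06x2 + 0.53x3 + 2.67x4 s.t.:
  0.1x1 + 15.6x2 + 3.2x3 + 1.1x4 ≥ 34.3   (carbon)
  998x1 + 1x3 ≥ 2082   (nickel)
  x1, x2, x3, x4 ≥ 0.
The cheapest feasible vertex uses only nickel briquettes, silicomanganese; scrap grade B, ferrosilicon are not used. There the carbon and nickel constraints are tight.
So nickel briquettes = 2.086 kg, silicomanganese = 2.185 kg.
Cost = 32.74·2.086 + 2.06·2.185 = 72.7967.

€72.80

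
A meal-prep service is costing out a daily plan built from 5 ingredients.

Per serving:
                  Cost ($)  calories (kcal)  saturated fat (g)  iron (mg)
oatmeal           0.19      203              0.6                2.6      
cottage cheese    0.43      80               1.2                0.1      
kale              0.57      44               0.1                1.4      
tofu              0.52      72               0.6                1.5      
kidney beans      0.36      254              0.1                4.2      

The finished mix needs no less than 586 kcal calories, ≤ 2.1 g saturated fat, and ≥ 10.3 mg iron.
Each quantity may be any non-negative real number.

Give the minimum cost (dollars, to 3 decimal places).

$0.770

This is a linear program. Let x1 = servings of oatmeal, x2 = servings of cottage cheese, x3 = servings of kale, x4 = servings of tofu, x5 = servings of kidney beans.
Minimize 0.19x1 + 0.43x2 + 0.57x3 + 0.52x4 + 0.36x5 s.t.:
  203x1 + 80x2 + 44x3 + 72x4 + 254x5 ≥ 586   (calories)
  0.6x1 + 1.2x2 + 0.1x3 + 0.6x4 + 0.1x5 ≤ 2.1   (saturated fat)
  2.6x1 + 0.1x2 + 1.4x3 + 1.5x4 + 4.2x5 ≥ 10.3   (iron)
  x1, x2, x3, x4, x5 ≥ 0.
The optimal basis is {oatmeal, kidney beans}; cottage cheese, kale, tofu drop out. Binding constraints: saturated fat and iron.
Solving gives x1 = 3.447, x5 = 0.3186.
Cost = 0.19·3.447 + 0.36·0.3186 = 0.76963.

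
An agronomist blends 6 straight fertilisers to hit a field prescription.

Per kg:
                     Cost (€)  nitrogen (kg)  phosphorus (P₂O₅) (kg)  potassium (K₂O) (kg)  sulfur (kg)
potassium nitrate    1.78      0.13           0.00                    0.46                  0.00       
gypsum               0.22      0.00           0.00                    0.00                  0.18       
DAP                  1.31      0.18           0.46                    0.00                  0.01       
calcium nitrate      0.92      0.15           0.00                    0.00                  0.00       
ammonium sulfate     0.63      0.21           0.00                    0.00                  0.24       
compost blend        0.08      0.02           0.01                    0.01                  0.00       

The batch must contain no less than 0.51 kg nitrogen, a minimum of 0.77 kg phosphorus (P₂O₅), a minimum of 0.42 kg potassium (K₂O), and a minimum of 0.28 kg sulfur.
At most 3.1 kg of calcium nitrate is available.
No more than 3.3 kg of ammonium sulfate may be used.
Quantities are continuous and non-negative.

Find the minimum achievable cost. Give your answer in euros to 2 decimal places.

€4.23

Treat it as an LP. Let x1 = kg of potassium nitrate, x2 = kg of gypsum, x3 = kg of DAP, x4 = kg of calcium nitrate, x5 = kg of ammonium sulfate, x6 = kg of compost blend.
min 1.78x1 + 0.22x2 + 1.31x3 + 0.92x4 + 0.63x5 + 0.08x6 with:
  0.13x1 + 0.18x3 + 0.15x4 + 0.21x5 + 0.02x6 ≥ 0.51   (nitrogen)
  0.46x3 + 0.01x6 ≥ 0.77   (phosphorus (P₂O₅))
  0.46x1 + 0.01x6 ≥ 0.42   (potassium (K₂O))
  0.18x2 + 0.01x3 + 0.24x5 ≥ 0.28   (sulfur)
  x4 ≤ 3.1
  x5 ≤ 3.3
  x1, x2, x3, x4, x5, x6 ≥ 0.
The cheapest feasible vertex uses only potassium nitrate, gypsum, DAP, compost blend; calcium nitrate, ammonium sulfate are not used. There the nitrogen, phosphorus (P₂O₅), potassium (K₂O), sulfur constraints are tight.
That vertex is x1 = 0.7655, x2 = 1.471, x3 = 1.526, x6 = 6.787.
Cost = 1.78·0.7655 + 0.22·1.471 + 1.31·1.526 + 0.08·6.787 = 4.2282.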